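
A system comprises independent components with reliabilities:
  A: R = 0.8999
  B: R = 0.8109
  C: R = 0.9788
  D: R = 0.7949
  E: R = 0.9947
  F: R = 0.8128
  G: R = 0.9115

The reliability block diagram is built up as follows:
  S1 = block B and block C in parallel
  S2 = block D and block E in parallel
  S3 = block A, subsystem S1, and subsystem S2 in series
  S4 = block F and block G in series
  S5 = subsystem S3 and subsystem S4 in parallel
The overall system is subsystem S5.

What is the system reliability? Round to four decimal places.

Parallel (B and C): 1 − (1 − 0.810900)(1 − 0.978800) = 0.995991
Parallel (D and E): 1 − (1 − 0.794900)(1 − 0.994700) = 0.998913
Series (A, [0.995991], and [0.998913]): 0.899900 × 0.995991 × 0.998913 = 0.895318
Series (F and G): 0.812800 × 0.911500 = 0.740867
Parallel ([0.895318] and [0.740867]): 1 − (1 − 0.895318)(1 − 0.740867) = 0.9729

0.9729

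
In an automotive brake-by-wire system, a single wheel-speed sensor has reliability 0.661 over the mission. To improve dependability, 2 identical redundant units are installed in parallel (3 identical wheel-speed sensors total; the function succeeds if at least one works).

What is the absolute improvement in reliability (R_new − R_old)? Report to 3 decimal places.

0.300

R_before = 0.661
R_after = 1 − (1 − 0.661)^3 = 0.961
ΔR = 0.961 − 0.661 = 0.300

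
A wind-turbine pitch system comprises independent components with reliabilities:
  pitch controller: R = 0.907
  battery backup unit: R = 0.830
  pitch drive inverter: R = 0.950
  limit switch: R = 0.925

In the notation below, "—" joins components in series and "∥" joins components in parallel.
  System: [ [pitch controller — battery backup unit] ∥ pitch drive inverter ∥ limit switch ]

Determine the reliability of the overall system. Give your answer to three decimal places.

0.999

Series (pitch controller and battery backup unit): 0.90700 × 0.83000 = 0.75281
Parallel ([0.75281], pitch drive inverter, and limit switch): 1 − (1 − 0.75281)(1 − 0.95000)(1 − 0.92500) = 0.999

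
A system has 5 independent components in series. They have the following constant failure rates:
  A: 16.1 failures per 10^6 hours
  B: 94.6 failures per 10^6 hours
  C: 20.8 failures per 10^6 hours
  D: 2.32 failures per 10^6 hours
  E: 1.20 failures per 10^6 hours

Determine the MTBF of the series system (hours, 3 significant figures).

7410

Series of exponential components: λ_sys = Σ λ_i
λ_sys = 0.0000161 + 0.0000946 + 0.0000208 + 0.00000232 + 0.00000120 = 1.3502e-04 /h
MTBF = 1 / λ_sys = 7410 h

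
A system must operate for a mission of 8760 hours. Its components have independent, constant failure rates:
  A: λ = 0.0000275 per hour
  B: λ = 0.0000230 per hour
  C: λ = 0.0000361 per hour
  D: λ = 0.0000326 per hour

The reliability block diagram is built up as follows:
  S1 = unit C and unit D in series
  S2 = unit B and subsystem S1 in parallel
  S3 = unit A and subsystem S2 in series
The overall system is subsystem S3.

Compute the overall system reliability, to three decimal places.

0.721

R(A) = exp(−0.0000275 × 8760) = 0.78592
R(B) = exp(−0.0000230 × 8760) = 0.81752
R(C) = exp(−0.0000361 × 8760) = 0.72889
R(D) = exp(−0.0000326 × 8760) = 0.75158
Series (C and D): 0.72889 × 0.75158 = 0.54782
Parallel (B and [0.54782]): 1 − (1 − 0.81752)(1 − 0.54782) = 0.91749
Series (A and [0.91749]): 0.78592 × 0.91749 = 0.721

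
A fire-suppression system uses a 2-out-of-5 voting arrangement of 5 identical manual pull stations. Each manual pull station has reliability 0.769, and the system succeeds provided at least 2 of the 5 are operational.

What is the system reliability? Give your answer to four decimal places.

0.9884

R = Σ_{i=2}^{5} C(5,i) p^i (1−p)^{5−i} with p = 0.769
C(5,2)·0.769^2·0.231^3 = 0.072893
C(5,3)·0.769^3·0.231^2 = 0.242663
C(5,4)·0.769^4·0.231^1 = 0.403913
C(5,5)·0.769^5·0.231^0 = 0.268925
Sum = 0.9884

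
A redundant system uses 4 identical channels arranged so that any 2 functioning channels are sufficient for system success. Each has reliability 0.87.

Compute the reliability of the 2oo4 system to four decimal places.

0.9921

R = Σ_{i=2}^{4} C(4,i) p^i (1−p)^{4−i} with p = 0.87
C(4,2)·0.87^2·0.13^2 = 0.076750
C(4,3)·0.87^3·0.13^1 = 0.342422
C(4,4)·0.87^4·0.13^0 = 0.572898
Sum = 0.9921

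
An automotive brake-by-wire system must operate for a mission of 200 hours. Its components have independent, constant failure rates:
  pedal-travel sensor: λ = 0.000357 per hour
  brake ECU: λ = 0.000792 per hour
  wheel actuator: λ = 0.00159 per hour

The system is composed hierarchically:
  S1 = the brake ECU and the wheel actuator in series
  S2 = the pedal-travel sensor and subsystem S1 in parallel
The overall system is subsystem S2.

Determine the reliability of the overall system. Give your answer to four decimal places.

0.9739

R(pedal-travel sensor) = exp(−0.000357 × 200) = 0.931089
R(brake ECU) = exp(−0.000792 × 200) = 0.853508
R(wheel actuator) = exp(−0.00159 × 200) = 0.727603
Series (brake ECU and wheel actuator): 0.853508 × 0.727603 = 0.621015
Parallel (pedal-travel sensor and [0.621015]): 1 − (1 − 0.931089)(1 − 0.621015) = 0.9739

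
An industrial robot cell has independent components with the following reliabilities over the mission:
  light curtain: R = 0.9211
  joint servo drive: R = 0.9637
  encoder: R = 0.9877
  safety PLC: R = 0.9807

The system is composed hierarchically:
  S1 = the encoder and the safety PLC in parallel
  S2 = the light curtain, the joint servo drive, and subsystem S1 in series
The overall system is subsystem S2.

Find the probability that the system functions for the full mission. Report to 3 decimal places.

Parallel (encoder and safety PLC): 1 − (1 − 0.98770)(1 − 0.98070) = 0.99976
Series (light curtain, joint servo drive, and [0.99976]): 0.92110 × 0.96370 × 0.99976 = 0.887

0.887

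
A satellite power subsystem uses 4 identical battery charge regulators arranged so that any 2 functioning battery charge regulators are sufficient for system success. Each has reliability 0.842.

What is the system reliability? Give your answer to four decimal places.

R = Σ_{i=2}^{4} C(4,i) p^i (1−p)^{4−i} with p = 0.842
C(4,2)·0.842^2·0.158^2 = 0.106191
C(4,3)·0.842^3·0.158^1 = 0.377271
C(4,4)·0.842^4·0.158^0 = 0.502630
Sum = 0.9861

0.9861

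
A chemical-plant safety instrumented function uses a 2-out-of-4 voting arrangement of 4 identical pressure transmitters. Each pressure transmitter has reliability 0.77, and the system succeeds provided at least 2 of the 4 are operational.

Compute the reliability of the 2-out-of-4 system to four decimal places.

0.9597

R = Σ_{i=2}^{4} C(4,i) p^i (1−p)^{4−i} with p = 0.77
C(4,2)·0.77^2·0.23^2 = 0.188186
C(4,3)·0.77^3·0.23^1 = 0.420010
C(4,4)·0.77^4·0.23^0 = 0.351530
Sum = 0.9597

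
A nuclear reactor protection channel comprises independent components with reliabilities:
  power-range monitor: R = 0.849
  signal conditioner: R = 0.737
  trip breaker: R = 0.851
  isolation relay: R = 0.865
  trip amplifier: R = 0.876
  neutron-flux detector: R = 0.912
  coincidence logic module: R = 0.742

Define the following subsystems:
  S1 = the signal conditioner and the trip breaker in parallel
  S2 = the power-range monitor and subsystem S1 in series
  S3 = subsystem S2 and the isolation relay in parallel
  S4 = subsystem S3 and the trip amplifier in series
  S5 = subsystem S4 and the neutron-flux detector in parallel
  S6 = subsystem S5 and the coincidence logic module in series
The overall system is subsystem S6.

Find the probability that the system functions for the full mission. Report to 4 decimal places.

0.7325

Parallel (signal conditioner and trip breaker): 1 − (1 − 0.737000)(1 − 0.851000) = 0.960813
Series (power-range monitor and [0.960813]): 0.849000 × 0.960813 = 0.815730
Parallel ([0.815730] and isolation relay): 1 − (1 − 0.815730)(1 − 0.865000) = 0.975124
Series ([0.975124] and trip amplifier): 0.975124 × 0.876000 = 0.854209
Parallel ([0.854209] and neutron-flux detector): 1 − (1 − 0.854209)(1 − 0.912000) = 0.987170
Series ([0.987170] and coincidence logic module): 0.987170 × 0.742000 = 0.7325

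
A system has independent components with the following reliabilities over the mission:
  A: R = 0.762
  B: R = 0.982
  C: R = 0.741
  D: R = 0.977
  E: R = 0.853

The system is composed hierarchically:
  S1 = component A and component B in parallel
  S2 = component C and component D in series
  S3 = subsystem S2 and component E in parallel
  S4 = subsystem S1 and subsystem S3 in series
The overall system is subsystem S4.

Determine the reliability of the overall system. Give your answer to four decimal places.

0.9553

Parallel (A and B): 1 − (1 − 0.762000)(1 − 0.982000) = 0.995716
Series (C and D): 0.741000 × 0.977000 = 0.723957
Parallel ([0.723957] and E): 1 − (1 − 0.723957)(1 − 0.853000) = 0.959422
Series ([0.995716] and [0.959422]): 0.995716 × 0.959422 = 0.9553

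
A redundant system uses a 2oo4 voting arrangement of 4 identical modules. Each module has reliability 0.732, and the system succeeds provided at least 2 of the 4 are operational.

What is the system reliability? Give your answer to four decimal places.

0.9385

R = Σ_{i=2}^{4} C(4,i) p^i (1−p)^{4−i} with p = 0.732
C(4,2)·0.732^2·0.268^2 = 0.230910
C(4,3)·0.732^3·0.268^1 = 0.420463
C(4,4)·0.732^4·0.268^0 = 0.287107
Sum = 0.9385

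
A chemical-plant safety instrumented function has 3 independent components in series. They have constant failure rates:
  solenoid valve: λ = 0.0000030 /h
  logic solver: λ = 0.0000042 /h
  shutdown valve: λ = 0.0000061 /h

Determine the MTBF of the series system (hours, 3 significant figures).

Series of exponential components: λ_sys = Σ λ_i
λ_sys = 0.0000030 + 0.0000042 + 0.0000061 = 1.3300e-05 /h
MTBF = 1 / λ_sys = 75200 h

75200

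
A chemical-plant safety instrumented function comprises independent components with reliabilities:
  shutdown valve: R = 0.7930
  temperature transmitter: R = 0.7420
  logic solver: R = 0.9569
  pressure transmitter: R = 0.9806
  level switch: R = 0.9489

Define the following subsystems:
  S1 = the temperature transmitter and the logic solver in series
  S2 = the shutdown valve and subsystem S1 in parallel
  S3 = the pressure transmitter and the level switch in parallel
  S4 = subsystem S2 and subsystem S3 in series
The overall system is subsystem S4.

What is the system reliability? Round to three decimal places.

Series (temperature transmitter and logic solver): 0.74200 × 0.95690 = 0.71002
Parallel (shutdown valve and [0.71002]): 1 − (1 − 0.79300)(1 − 0.71002) = 0.93997
Parallel (pressure transmitter and level switch): 1 − (1 − 0.98060)(1 − 0.94890) = 0.99901
Series ([0.93997] and [0.99901]): 0.93997 × 0.99901 = 0.939

0.939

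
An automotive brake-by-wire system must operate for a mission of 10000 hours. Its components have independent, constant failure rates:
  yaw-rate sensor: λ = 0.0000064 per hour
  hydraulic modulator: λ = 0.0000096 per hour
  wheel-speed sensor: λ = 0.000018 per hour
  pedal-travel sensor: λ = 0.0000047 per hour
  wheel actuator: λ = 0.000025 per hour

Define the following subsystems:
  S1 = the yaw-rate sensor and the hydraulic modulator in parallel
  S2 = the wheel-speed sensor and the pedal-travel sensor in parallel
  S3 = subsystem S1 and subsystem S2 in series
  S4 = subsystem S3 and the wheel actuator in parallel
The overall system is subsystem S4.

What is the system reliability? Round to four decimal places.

R(yaw-rate sensor) = exp(−0.0000064 × 10000) = 0.938005
R(hydraulic modulator) = exp(−0.0000096 × 10000) = 0.908464
R(wheel-speed sensor) = exp(−0.000018 × 10000) = 0.835270
R(pedal-travel sensor) = exp(−0.0000047 × 10000) = 0.954087
R(wheel actuator) = exp(−0.000025 × 10000) = 0.778801
Parallel (yaw-rate sensor and hydraulic modulator): 1 − (1 − 0.938005)(1 − 0.908464) = 0.994325
Parallel (wheel-speed sensor and pedal-travel sensor): 1 − (1 − 0.835270)(1 − 0.954087) = 0.992437
Series ([0.994325] and [0.992437]): 0.994325 × 0.992437 = 0.986805
Parallel ([0.986805] and wheel actuator): 1 − (1 − 0.986805)(1 − 0.778801) = 0.9971

0.9971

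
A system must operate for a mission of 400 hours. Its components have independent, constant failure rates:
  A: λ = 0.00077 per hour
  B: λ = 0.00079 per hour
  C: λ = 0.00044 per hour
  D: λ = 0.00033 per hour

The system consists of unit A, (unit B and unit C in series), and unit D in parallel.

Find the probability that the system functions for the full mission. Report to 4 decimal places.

0.9873

R(A) = exp(−0.00077 × 400) = 0.734915
R(B) = exp(−0.00079 × 400) = 0.729059
R(C) = exp(−0.00044 × 400) = 0.838618
R(D) = exp(−0.00033 × 400) = 0.876341
Series (B and C): 0.729059 × 0.838618 = 0.611402
Parallel (A, [0.611402], and D): 1 − (1 − 0.734915)(1 − 0.611402)(1 − 0.876341) = 0.9873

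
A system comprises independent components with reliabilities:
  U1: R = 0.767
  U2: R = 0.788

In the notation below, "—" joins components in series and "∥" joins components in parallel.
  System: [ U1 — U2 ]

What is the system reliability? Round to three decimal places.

0.604

Series (U1 and U2): 0.76700 × 0.78800 = 0.604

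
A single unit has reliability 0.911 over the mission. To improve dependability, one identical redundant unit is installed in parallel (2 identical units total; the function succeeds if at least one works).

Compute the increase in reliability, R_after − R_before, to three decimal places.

R_before = 0.911
R_after = 1 − (1 − 0.911)^2 = 0.992
ΔR = 0.992 − 0.911 = 0.081

0.081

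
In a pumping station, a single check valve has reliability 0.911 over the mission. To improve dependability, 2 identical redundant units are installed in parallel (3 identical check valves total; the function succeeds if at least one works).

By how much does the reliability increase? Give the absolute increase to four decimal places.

R_before = 0.911
R_after = 1 − (1 − 0.911)^3 = 0.9993
ΔR = 0.9993 − 0.911 = 0.0883

0.0883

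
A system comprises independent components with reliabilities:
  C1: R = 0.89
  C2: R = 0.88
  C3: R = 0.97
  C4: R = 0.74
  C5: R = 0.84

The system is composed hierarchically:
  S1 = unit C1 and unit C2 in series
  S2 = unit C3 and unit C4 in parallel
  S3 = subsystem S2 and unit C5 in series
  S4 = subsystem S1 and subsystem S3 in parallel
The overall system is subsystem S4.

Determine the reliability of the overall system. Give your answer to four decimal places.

Series (C1 and C2): 0.890000 × 0.880000 = 0.783200
Parallel (C3 and C4): 1 − (1 − 0.970000)(1 − 0.740000) = 0.992200
Series ([0.992200] and C5): 0.992200 × 0.840000 = 0.833448
Parallel ([0.783200] and [0.833448]): 1 − (1 − 0.783200)(1 − 0.833448) = 0.9639

0.9639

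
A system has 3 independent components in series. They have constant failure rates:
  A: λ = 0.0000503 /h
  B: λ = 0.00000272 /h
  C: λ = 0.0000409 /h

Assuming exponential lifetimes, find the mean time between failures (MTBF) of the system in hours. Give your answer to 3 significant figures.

10600

Series of exponential components: λ_sys = Σ λ_i
λ_sys = 0.0000503 + 0.00000272 + 0.0000409 = 9.3920e-05 /h
MTBF = 1 / λ_sys = 10600 h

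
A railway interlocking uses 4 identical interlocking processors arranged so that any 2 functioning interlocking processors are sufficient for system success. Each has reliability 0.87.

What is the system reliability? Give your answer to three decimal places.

R = Σ_{i=2}^{4} C(4,i) p^i (1−p)^{4−i} with p = 0.87
C(4,2)·0.87^2·0.13^2 = 0.07675
C(4,3)·0.87^3·0.13^1 = 0.34242
C(4,4)·0.87^4·0.13^0 = 0.57290
Sum = 0.992

0.992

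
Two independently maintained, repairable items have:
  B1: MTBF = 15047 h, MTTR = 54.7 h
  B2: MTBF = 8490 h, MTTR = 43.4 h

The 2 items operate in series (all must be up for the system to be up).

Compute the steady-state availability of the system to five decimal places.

A(B1) = MTBF/(MTBF+MTTR) = 15047/(15047+54.7) = 0.996378
A(B2) = MTBF/(MTBF+MTTR) = 8490/(8490+43.4) = 0.994914
Series availability: 0.996378 × 0.994914 = 0.99131

0.99131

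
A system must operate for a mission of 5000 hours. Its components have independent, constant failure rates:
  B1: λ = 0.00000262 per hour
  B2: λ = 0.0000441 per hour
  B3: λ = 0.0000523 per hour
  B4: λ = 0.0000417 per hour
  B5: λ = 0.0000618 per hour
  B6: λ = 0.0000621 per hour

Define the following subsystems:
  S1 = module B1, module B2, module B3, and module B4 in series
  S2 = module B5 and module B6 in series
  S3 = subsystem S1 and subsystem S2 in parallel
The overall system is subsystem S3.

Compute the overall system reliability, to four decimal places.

0.7667

R(B1) = exp(−0.00000262 × 5000) = 0.986985
R(B2) = exp(−0.0000441 × 5000) = 0.802118
R(B3) = exp(−0.0000523 × 5000) = 0.769896
R(B4) = exp(−0.0000417 × 5000) = 0.811801
R(B5) = exp(−0.0000618 × 5000) = 0.734181
R(B6) = exp(−0.0000621 × 5000) = 0.733080
Series (B1, B2, B3, and B4): 0.986985 × 0.802118 × 0.769896 × 0.811801 = 0.494801
Series (B5 and B6): 0.734181 × 0.733080 = 0.538213
Parallel ([0.494801] and [0.538213]): 1 − (1 − 0.494801)(1 − 0.538213) = 0.7667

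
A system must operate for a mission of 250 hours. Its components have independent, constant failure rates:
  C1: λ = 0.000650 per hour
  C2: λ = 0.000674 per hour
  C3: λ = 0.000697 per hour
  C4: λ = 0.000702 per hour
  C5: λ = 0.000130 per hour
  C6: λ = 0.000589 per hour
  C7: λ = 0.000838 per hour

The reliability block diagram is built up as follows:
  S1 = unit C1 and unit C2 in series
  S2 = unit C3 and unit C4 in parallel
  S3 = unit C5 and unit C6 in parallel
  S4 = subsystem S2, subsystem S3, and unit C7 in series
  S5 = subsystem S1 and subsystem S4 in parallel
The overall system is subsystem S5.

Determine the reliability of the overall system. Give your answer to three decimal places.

0.940

R(C1) = exp(−0.000650 × 250) = 0.85002
R(C2) = exp(−0.000674 × 250) = 0.84493
R(C3) = exp(−0.000697 × 250) = 0.84009
R(C4) = exp(−0.000702 × 250) = 0.83904
R(C5) = exp(−0.000130 × 250) = 0.96802
R(C6) = exp(−0.000589 × 250) = 0.86308
R(C7) = exp(−0.000838 × 250) = 0.81099
Series (C1 and C2): 0.85002 × 0.84493 = 0.71821
Parallel (C3 and C4): 1 − (1 − 0.84009)(1 − 0.83904) = 0.97426
Parallel (C5 and C6): 1 − (1 − 0.96802)(1 − 0.86308) = 0.99562
Series ([0.97426], [0.99562], and C7): 0.97426 × 0.99562 × 0.81099 = 0.78665
Parallel ([0.71821] and [0.78665]): 1 − (1 − 0.71821)(1 − 0.78665) = 0.940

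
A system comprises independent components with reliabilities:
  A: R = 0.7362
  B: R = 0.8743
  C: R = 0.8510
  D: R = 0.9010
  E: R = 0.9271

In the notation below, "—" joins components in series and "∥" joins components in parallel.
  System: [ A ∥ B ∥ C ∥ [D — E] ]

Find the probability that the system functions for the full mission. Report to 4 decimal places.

0.9992

Series (D and E): 0.901000 × 0.927100 = 0.835317
Parallel (A, B, C, and [0.835317]): 1 − (1 − 0.736200)(1 − 0.874300)(1 − 0.851000)(1 − 0.835317) = 0.9992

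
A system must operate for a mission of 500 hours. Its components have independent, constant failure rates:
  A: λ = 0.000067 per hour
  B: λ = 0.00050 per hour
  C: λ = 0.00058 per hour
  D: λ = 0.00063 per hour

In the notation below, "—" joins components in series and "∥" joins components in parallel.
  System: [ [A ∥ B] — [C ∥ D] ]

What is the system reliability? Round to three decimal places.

R(A) = exp(−0.000067 × 500) = 0.96705
R(B) = exp(−0.00050 × 500) = 0.77880
R(C) = exp(−0.00058 × 500) = 0.74826
R(D) = exp(−0.00063 × 500) = 0.72979
Parallel (A and B): 1 − (1 − 0.96705)(1 − 0.77880) = 0.99271
Parallel (C and D): 1 − (1 − 0.74826)(1 − 0.72979) = 0.93198
Series ([0.99271] and [0.93198]): 0.99271 × 0.93198 = 0.925

0.925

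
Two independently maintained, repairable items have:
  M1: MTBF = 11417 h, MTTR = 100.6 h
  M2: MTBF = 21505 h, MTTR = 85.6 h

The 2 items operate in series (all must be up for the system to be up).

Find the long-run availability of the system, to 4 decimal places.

A(M1) = MTBF/(MTBF+MTTR) = 11417/(11417+100.6) = 0.991266
A(M2) = MTBF/(MTBF+MTTR) = 21505/(21505+85.6) = 0.996035
Series availability: 0.991266 × 0.996035 = 0.9873

0.9873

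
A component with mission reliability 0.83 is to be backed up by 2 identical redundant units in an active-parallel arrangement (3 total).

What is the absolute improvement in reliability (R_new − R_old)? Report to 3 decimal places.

0.165

R_before = 0.83
R_after = 1 − (1 − 0.83)^3 = 0.995
ΔR = 0.995 − 0.83 = 0.165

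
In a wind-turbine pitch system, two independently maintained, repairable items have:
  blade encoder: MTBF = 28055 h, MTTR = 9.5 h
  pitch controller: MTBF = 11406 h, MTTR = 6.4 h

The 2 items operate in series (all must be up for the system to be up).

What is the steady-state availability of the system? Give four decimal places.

A(blade encoder) = MTBF/(MTBF+MTTR) = 28055/(28055+9.5) = 0.999661
A(pitch controller) = MTBF/(MTBF+MTTR) = 11406/(11406+6.4) = 0.999439
Series availability: 0.999661 × 0.999439 = 0.9991

0.9991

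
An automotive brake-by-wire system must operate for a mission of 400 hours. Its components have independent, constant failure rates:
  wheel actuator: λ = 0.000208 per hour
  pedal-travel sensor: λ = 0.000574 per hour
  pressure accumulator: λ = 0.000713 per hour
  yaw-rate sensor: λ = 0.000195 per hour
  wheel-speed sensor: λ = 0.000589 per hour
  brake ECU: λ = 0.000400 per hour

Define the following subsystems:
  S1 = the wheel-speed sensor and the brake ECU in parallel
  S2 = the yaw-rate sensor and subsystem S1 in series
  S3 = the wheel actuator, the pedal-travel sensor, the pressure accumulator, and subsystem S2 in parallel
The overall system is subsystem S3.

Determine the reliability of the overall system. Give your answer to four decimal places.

R(wheel actuator) = exp(−0.000208 × 400) = 0.920167
R(pedal-travel sensor) = exp(−0.000574 × 400) = 0.794851
R(pressure accumulator) = exp(−0.000713 × 400) = 0.751864
R(yaw-rate sensor) = exp(−0.000195 × 400) = 0.924964
R(wheel-speed sensor) = exp(−0.000589 × 400) = 0.790097
R(brake ECU) = exp(−0.000400 × 400) = 0.852144
Parallel (wheel-speed sensor and brake ECU): 1 − (1 − 0.790097)(1 − 0.852144) = 0.968965
Series (yaw-rate sensor and [0.968965]): 0.924964 × 0.968965 = 0.896258
Parallel (wheel actuator, pedal-travel sensor, pressure accumulator, and [0.896258]): 1 − (1 − 0.920167)(1 − 0.794851)(1 − 0.751864)(1 − 0.896258) = 0.9996

0.9996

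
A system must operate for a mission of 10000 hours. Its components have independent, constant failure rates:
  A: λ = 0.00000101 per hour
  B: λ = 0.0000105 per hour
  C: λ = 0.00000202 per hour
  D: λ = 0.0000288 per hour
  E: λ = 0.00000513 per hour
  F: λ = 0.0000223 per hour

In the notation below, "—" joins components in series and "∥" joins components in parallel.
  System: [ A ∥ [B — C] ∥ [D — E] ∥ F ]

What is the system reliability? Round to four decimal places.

0.9999

R(A) = exp(−0.00000101 × 10000) = 0.989951
R(B) = exp(−0.0000105 × 10000) = 0.900325
R(C) = exp(−0.00000202 × 10000) = 0.980003
R(D) = exp(−0.0000288 × 10000) = 0.749762
R(E) = exp(−0.00000513 × 10000) = 0.949994
R(F) = exp(−0.0000223 × 10000) = 0.800115
Series (B and C): 0.900325 × 0.980003 = 0.882321
Series (D and E): 0.749762 × 0.949994 = 0.712269
Parallel (A, [0.882321], [0.712269], and F): 1 − (1 − 0.989951)(1 − 0.882321)(1 − 0.712269)(1 − 0.800115) = 0.9999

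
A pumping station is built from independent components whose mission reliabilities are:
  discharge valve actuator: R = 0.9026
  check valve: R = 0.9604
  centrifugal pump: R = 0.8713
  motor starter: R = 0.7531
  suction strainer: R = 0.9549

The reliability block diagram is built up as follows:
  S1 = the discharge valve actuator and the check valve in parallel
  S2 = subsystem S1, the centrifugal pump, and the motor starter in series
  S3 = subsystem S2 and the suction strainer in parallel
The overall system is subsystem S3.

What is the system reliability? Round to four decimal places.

Parallel (discharge valve actuator and check valve): 1 − (1 − 0.902600)(1 − 0.960400) = 0.996143
Series ([0.996143], centrifugal pump, and motor starter): 0.996143 × 0.871300 × 0.753100 = 0.653645
Parallel ([0.653645] and suction strainer): 1 − (1 − 0.653645)(1 − 0.954900) = 0.9844

0.9844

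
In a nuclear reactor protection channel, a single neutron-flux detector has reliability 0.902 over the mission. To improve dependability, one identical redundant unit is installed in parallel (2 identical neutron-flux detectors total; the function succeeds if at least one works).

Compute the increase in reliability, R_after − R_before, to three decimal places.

R_before = 0.902
R_after = 1 − (1 − 0.902)^2 = 0.990
ΔR = 0.990 − 0.902 = 0.088

0.088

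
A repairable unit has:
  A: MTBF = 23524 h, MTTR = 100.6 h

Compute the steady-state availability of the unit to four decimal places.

0.9957

A(A) = MTBF/(MTBF+MTTR) = 23524/(23524+100.6) = 0.9957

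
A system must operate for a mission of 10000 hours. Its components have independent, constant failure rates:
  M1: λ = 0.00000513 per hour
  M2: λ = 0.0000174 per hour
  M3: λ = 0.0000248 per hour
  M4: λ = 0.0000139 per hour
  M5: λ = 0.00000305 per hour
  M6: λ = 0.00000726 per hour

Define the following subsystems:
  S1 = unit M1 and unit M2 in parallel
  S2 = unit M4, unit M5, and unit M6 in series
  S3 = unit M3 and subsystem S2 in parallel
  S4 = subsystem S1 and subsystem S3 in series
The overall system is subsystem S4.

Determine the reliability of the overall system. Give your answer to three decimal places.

0.945

R(M1) = exp(−0.00000513 × 10000) = 0.94999
R(M2) = exp(−0.0000174 × 10000) = 0.84030
R(M3) = exp(−0.0000248 × 10000) = 0.78036
R(M4) = exp(−0.0000139 × 10000) = 0.87023
R(M5) = exp(−0.00000305 × 10000) = 0.96996
R(M6) = exp(−0.00000726 × 10000) = 0.92997
Parallel (M1 and M2): 1 − (1 − 0.94999)(1 − 0.84030) = 0.99201
Series (M4, M5, and M6): 0.87023 × 0.96996 × 0.92997 = 0.78498
Parallel (M3 and [0.78498]): 1 − (1 − 0.78036)(1 − 0.78498) = 0.95277
Series ([0.99201] and [0.95277]): 0.99201 × 0.95277 = 0.945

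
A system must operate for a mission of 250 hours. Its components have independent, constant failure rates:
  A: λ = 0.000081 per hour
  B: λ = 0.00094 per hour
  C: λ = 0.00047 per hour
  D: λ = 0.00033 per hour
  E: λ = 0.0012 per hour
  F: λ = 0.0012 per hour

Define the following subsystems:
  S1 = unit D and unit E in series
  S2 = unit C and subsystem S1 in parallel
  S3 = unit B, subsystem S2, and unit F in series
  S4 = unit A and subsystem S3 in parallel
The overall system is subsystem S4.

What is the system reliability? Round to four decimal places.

0.9913

R(A) = exp(−0.000081 × 250) = 0.979954
R(B) = exp(−0.00094 × 250) = 0.790571
R(C) = exp(−0.00047 × 250) = 0.889141
R(D) = exp(−0.00033 × 250) = 0.920811
R(E) = exp(−0.0012 × 250) = 0.740818
R(F) = exp(−0.0012 × 250) = 0.740818
Series (D and E): 0.920811 × 0.740818 = 0.682153
Parallel (C and [0.682153]): 1 − (1 − 0.889141)(1 − 0.682153) = 0.964764
Series (B, [0.964764], and F): 0.790571 × 0.964764 × 0.740818 = 0.565033
Parallel (A and [0.565033]): 1 − (1 − 0.979954)(1 − 0.565033) = 0.9913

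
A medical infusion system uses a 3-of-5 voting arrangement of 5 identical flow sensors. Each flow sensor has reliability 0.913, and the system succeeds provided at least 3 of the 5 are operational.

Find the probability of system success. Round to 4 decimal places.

0.9942

R = Σ_{i=3}^{5} C(5,i) p^i (1−p)^{5−i} with p = 0.913
C(5,3)·0.913^3·0.087^2 = 0.057604
C(5,4)·0.913^4·0.087^1 = 0.302254
C(5,5)·0.913^5·0.087^0 = 0.634386
Sum = 0.9942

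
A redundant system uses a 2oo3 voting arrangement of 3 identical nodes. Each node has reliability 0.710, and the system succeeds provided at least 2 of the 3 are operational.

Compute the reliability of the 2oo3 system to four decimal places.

0.7965

R = Σ_{i=2}^{3} C(3,i) p^i (1−p)^{3−i} with p = 0.710
C(3,2)·0.710^2·0.290^1 = 0.438567
C(3,3)·0.710^3·0.290^0 = 0.357911
Sum = 0.7965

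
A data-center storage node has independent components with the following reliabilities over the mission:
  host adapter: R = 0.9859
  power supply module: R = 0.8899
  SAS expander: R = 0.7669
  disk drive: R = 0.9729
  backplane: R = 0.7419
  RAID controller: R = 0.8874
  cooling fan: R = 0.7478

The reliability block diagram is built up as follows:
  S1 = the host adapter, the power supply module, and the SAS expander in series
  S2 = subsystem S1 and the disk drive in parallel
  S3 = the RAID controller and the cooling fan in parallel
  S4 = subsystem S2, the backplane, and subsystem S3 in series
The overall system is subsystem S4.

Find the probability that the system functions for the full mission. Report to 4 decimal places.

Series (host adapter, power supply module, and SAS expander): 0.985900 × 0.889900 × 0.766900 = 0.672842
Parallel ([0.672842] and disk drive): 1 − (1 − 0.672842)(1 − 0.972900) = 0.991134
Parallel (RAID controller and cooling fan): 1 − (1 − 0.887400)(1 − 0.747800) = 0.971602
Series ([0.991134], backplane, and [0.971602]): 0.991134 × 0.741900 × 0.971602 = 0.7144

0.7144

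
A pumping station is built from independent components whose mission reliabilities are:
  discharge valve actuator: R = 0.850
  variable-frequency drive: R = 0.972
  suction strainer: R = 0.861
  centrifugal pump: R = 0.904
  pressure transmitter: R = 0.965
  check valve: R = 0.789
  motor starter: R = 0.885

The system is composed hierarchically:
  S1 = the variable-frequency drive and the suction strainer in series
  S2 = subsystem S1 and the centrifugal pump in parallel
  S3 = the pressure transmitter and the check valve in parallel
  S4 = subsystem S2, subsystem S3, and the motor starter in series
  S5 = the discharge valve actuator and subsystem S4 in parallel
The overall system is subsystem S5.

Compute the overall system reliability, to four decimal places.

0.9797

Series (variable-frequency drive and suction strainer): 0.972000 × 0.861000 = 0.836892
Parallel ([0.836892] and centrifugal pump): 1 − (1 − 0.836892)(1 − 0.904000) = 0.984342
Parallel (pressure transmitter and check valve): 1 − (1 − 0.965000)(1 − 0.789000) = 0.992615
Series ([0.984342], [0.992615], and motor starter): 0.984342 × 0.992615 × 0.885000 = 0.864709
Parallel (discharge valve actuator and [0.864709]): 1 − (1 − 0.850000)(1 − 0.864709) = 0.9797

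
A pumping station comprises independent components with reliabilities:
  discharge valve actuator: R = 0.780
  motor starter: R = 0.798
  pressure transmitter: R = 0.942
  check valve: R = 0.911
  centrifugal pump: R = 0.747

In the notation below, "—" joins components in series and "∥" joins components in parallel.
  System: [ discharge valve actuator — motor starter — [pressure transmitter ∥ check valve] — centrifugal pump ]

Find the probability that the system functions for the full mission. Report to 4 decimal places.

0.4626

Parallel (pressure transmitter and check valve): 1 − (1 − 0.942000)(1 − 0.911000) = 0.994838
Series (discharge valve actuator, motor starter, [0.994838], and centrifugal pump): 0.780000 × 0.798000 × 0.994838 × 0.747000 = 0.4626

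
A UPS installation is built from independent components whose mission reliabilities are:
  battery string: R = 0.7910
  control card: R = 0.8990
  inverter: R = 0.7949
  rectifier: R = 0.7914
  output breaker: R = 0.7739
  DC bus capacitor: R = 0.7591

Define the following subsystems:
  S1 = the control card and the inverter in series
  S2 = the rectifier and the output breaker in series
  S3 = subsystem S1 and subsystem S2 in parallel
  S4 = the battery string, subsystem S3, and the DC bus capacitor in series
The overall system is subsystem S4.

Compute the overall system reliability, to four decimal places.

0.5340

Series (control card and inverter): 0.899000 × 0.794900 = 0.714615
Series (rectifier and output breaker): 0.791400 × 0.773900 = 0.612464
Parallel ([0.714615] and [0.612464]): 1 − (1 − 0.714615)(1 − 0.612464) = 0.889403
Series (battery string, [0.889403], and DC bus capacitor): 0.791000 × 0.889403 × 0.759100 = 0.5340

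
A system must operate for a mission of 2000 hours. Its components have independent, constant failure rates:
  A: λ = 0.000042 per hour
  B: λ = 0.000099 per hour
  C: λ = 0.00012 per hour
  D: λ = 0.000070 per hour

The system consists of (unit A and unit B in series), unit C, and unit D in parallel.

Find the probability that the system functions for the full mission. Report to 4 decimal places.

0.9932

R(A) = exp(−0.000042 × 2000) = 0.919431
R(B) = exp(−0.000099 × 2000) = 0.820370
R(C) = exp(−0.00012 × 2000) = 0.786628
R(D) = exp(−0.000070 × 2000) = 0.869358
Series (A and B): 0.919431 × 0.820370 = 0.754274
Parallel ([0.754274], C, and D): 1 − (1 − 0.754274)(1 − 0.786628)(1 − 0.869358) = 0.9932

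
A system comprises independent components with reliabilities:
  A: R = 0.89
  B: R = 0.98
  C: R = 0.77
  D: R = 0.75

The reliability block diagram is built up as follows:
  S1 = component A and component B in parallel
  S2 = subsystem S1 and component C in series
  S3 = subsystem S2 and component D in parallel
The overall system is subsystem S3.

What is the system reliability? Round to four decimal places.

0.9421

Parallel (A and B): 1 − (1 − 0.890000)(1 − 0.980000) = 0.997800
Series ([0.997800] and C): 0.997800 × 0.770000 = 0.768306
Parallel ([0.768306] and D): 1 − (1 − 0.768306)(1 − 0.750000) = 0.9421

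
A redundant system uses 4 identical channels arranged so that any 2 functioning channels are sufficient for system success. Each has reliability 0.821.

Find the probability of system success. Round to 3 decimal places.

0.980

R = Σ_{i=2}^{4} C(4,i) p^i (1−p)^{4−i} with p = 0.821
C(4,2)·0.821^2·0.179^2 = 0.12958
C(4,3)·0.821^3·0.179^1 = 0.39623
C(4,4)·0.821^4·0.179^0 = 0.45433
Sum = 0.980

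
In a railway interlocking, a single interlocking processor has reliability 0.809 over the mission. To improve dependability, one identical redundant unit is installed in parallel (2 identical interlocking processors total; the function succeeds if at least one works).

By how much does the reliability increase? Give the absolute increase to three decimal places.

0.155

R_before = 0.809
R_after = 1 − (1 − 0.809)^2 = 0.964
ΔR = 0.964 − 0.809 = 0.155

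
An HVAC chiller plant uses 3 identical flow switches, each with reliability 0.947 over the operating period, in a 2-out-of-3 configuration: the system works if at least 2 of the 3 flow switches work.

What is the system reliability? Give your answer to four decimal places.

0.9919

R = Σ_{i=2}^{3} C(3,i) p^i (1−p)^{3−i} with p = 0.947
C(3,2)·0.947^2·0.053^1 = 0.142593
C(3,3)·0.947^3·0.053^0 = 0.849278
Sum = 0.9919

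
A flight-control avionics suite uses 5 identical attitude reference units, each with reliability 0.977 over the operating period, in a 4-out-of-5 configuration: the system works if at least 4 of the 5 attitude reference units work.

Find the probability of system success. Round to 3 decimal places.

R = Σ_{i=4}^{5} C(5,i) p^i (1−p)^{5−i} with p = 0.977
C(5,4)·0.977^4·0.023^1 = 0.10478
C(5,5)·0.977^5·0.023^0 = 0.89017
Sum = 0.995

0.995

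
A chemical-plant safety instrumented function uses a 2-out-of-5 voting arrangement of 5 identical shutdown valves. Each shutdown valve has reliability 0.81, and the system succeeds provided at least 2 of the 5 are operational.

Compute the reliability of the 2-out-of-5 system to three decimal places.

R = Σ_{i=2}^{5} C(5,i) p^i (1−p)^{5−i} with p = 0.81
C(5,2)·0.81^2·0.19^3 = 0.04500
C(5,3)·0.81^3·0.19^2 = 0.19185
C(5,4)·0.81^4·0.19^1 = 0.40894
C(5,5)·0.81^5·0.19^0 = 0.34868
Sum = 0.994

0.994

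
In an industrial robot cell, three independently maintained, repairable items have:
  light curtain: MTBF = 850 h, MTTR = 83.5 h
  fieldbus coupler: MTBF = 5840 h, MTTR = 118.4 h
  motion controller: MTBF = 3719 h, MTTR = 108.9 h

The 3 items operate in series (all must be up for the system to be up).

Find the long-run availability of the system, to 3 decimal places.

A(light curtain) = MTBF/(MTBF+MTTR) = 850/(850+83.5) = 0.910552
A(fieldbus coupler) = MTBF/(MTBF+MTTR) = 5840/(5840+118.4) = 0.980129
A(motion controller) = MTBF/(MTBF+MTTR) = 3719/(3719+108.9) = 0.971551
Series availability: 0.910552 × 0.980129 × 0.971551 = 0.867

0.867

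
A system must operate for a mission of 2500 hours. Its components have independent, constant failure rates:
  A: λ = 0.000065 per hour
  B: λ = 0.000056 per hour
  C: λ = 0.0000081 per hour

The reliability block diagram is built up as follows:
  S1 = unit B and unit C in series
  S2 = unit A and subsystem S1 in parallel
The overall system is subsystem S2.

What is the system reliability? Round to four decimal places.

R(A) = exp(−0.000065 × 2500) = 0.850016
R(B) = exp(−0.000056 × 2500) = 0.869358
R(C) = exp(−0.0000081 × 2500) = 0.979954
Series (B and C): 0.869358 × 0.979954 = 0.851931
Parallel (A and [0.851931]): 1 − (1 − 0.850016)(1 − 0.851931) = 0.9778

0.9778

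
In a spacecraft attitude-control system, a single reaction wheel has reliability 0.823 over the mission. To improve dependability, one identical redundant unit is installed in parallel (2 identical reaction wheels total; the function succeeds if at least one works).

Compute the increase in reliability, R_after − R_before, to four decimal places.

R_before = 0.823
R_after = 1 − (1 − 0.823)^2 = 0.9687
ΔR = 0.9687 − 0.823 = 0.1457

0.1457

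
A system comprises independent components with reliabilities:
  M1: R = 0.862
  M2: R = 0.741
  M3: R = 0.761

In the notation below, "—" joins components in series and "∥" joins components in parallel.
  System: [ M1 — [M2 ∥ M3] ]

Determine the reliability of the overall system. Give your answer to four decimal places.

Parallel (M2 and M3): 1 − (1 − 0.741000)(1 − 0.761000) = 0.938099
Series (M1 and [0.938099]): 0.862000 × 0.938099 = 0.8086

0.8086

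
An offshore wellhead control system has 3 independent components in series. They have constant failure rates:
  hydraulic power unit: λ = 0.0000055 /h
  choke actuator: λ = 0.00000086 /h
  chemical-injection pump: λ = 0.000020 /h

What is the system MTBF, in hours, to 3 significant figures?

Series of exponential components: λ_sys = Σ λ_i
λ_sys = 0.0000055 + 0.00000086 + 0.000020 = 2.6360e-05 /h
MTBF = 1 / λ_sys = 37900 h

37900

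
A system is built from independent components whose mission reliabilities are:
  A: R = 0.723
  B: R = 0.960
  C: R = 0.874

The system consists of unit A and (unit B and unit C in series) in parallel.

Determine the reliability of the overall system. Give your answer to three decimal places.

0.955

Series (B and C): 0.96000 × 0.87400 = 0.83904
Parallel (A and [0.83904]): 1 − (1 − 0.72300)(1 − 0.83904) = 0.955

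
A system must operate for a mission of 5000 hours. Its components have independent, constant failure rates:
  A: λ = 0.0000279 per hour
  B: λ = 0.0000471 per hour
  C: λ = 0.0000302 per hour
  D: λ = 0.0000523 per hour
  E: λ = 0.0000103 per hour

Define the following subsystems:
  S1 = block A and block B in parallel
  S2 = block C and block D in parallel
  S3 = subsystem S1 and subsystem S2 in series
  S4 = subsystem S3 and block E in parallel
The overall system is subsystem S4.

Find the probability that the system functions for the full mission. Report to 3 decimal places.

R(A) = exp(−0.0000279 × 5000) = 0.86979
R(B) = exp(−0.0000471 × 5000) = 0.79018
R(C) = exp(−0.0000302 × 5000) = 0.85985
R(D) = exp(−0.0000523 × 5000) = 0.76990
R(E) = exp(−0.0000103 × 5000) = 0.94980
Parallel (A and B): 1 − (1 − 0.86979)(1 − 0.79018) = 0.97268
Parallel (C and D): 1 − (1 − 0.85985)(1 − 0.76990) = 0.96775
Series ([0.97268] and [0.96775]): 0.97268 × 0.96775 = 0.94131
Parallel ([0.94131] and E): 1 − (1 − 0.94131)(1 − 0.94980) = 0.997

0.997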